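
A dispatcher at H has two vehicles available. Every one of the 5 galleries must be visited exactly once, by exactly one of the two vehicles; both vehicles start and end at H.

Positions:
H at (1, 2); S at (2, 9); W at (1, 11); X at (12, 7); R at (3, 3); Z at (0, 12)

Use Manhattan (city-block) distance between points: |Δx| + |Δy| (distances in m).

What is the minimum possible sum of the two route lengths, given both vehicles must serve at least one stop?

Check every non-empty split of the stops between the two vehicles; for each half take its own optimal tour:
  {S} + {W, X, R, Z}: 16 + 44 = 60
  {W} + {S, X, R, Z}: 18 + 44 = 62
  {S, W} + {X, R, Z}: 20 + 44 = 64
  {X} + {S, W, R, Z}: 32 + 26 = 58
  {S, X} + {W, R, Z}: 36 + 26 = 62
  {W, X} + {S, R, Z}: 40 + 26 = 66
  … (15 splits in total)
  {R} + {S, W, X, Z}: 6 + 44 = 50  ← best
Best: vehicle 1 H → R → H = 6; vehicle 2 H → W → Z → S → X → H = 44; combined 50.

50 m — the smallest possible combined total.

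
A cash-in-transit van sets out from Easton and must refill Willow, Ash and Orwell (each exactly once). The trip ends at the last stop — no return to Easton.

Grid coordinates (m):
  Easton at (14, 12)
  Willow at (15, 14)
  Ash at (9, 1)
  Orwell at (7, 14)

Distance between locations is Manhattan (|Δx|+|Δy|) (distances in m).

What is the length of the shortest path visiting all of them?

26 m — the minimum one-way total.

There are 3! = 6 possible orderings.
Easton - Willow - Ash - Orwell: 3+19+15 = 37
Easton - Willow - Orwell - Ash: 3+8+15 = 26
Easton - Ash - Willow - Orwell: 16+19+8 = 43
Easton - Ash - Orwell - Willow: 16+15+8 = 39
Easton - Orwell - Willow - Ash: 9+8+19 = 36
Easton - Orwell - Ash - Willow: 9+15+19 = 43
The minimum is 26.
One shortest path: Easton → Willow → Orwell → Ash.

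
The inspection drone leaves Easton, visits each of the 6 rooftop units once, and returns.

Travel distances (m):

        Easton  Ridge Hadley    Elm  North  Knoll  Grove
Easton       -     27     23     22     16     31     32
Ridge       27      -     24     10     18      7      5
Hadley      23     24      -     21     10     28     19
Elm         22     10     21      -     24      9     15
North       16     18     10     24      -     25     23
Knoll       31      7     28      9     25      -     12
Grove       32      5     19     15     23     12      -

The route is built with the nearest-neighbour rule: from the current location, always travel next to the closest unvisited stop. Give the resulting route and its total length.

Nearest-neighbour total = 88 m; route Easton → North → Hadley → Grove → Ridge → Knoll → Elm → Easton.

From Easton: distances to unvisited — North=16, Elm=22, Hadley=23, Ridge=27, Knoll=31, Grove=32. Nearest is North (16).
From North: distances to unvisited — Hadley=10, Ridge=18, Grove=23, Elm=24, Knoll=25. Nearest is Hadley (10).
From Hadley: distances to unvisited — Grove=19, Elm=21, Ridge=24, Knoll=28. Nearest is Grove (19).
From Grove: distances to unvisited — Ridge=5, Knoll=12, Elm=15. Nearest is Ridge (5).
From Ridge: distances to unvisited — Knoll=7, Elm=10. Nearest is Knoll (7).
From Knoll: distances to unvisited — Elm=9. Nearest is Elm (9).
Return Elm→Easton: 22.
Total = 16 + 10 + 19 + 5 + 7 + 9 + 22 = 88.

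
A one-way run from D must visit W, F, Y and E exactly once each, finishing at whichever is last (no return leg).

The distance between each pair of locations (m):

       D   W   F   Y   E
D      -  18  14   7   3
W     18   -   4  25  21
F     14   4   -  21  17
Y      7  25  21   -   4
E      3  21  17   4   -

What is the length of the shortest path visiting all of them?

32 m — the minimum one-way total.

There are 4! = 24 possible orderings.
D → W → F → Y → E: 18+4+21+4 = 47
D → W → F → E → Y: 18+4+17+4 = 43
D → W → Y → F → E: 18+25+21+17 = 81
D → W → Y → E → F: 18+25+4+17 = 64
D → W → E → F → Y: 18+21+17+21 = 77
D → W → E → Y → F: 18+21+4+21 = 64
D → F → W → Y → E: 14+4+25+4 = 47
D → F → W → E → Y: 14+4+21+4 = 43
D → F → Y → W → E: 14+21+25+21 = 81
D → F → Y → E → W: 14+21+4+21 = 60
D → F → E → W → Y: 14+17+21+25 = 77
D → F → E → Y → W: 14+17+4+25 = 60
D → Y → W → F → E: 7+25+4+17 = 53
D → Y → W → E → F: 7+25+21+17 = 70
… (10 more)
D → Y → E → F → W: 7+4+17+4 = 32  ← best
The minimum is 32.
One shortest path: D → Y → E → F → W.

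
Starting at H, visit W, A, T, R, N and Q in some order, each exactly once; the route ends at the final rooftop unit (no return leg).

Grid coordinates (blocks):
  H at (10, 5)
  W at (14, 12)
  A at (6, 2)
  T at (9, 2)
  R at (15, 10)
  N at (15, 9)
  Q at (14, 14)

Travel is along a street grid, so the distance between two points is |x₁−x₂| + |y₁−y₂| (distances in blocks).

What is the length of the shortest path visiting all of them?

29 blocks — the minimum one-way total.

There are 6! = 720 possible orderings.
H→W→A→T→R→N→Q: 11+18+3+14+1+6 = 53
H→W→A→T→R→Q→N: 11+18+3+14+5+6 = 57
H→W→A→T→N→R→Q: 11+18+3+13+1+5 = 51
H→W→A→T→N→Q→R: 11+18+3+13+6+5 = 56
H→W→A→T→Q→R→N: 11+18+3+17+5+1 = 55
H→W→A→T→Q→N→R: 11+18+3+17+6+1 = 56
H→W→A→R→T→N→Q: 11+18+17+14+13+6 = 79
H→W→A→R→T→Q→N: 11+18+17+14+17+6 = 83
… (712 more)
H→A→T→N→R→W→Q: 7+3+13+1+3+2 = 29  ← best
The minimum is 29.
One shortest path: H → A → T → N → R → W → Q.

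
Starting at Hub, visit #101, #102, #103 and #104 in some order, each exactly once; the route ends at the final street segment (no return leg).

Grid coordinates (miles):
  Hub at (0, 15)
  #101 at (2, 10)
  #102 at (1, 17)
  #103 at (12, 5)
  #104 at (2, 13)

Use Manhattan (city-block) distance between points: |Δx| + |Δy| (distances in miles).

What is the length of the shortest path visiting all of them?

Shortest open route: 26 miles.

There are 4! = 24 possible orderings.
Hub→#101→#102→#103→#104: 7+8+23+18 = 56
Hub→#101→#102→#104→#103: 7+8+5+18 = 38
Hub→#101→#103→#102→#104: 7+15+23+5 = 50
Hub→#101→#103→#104→#102: 7+15+18+5 = 45
Hub→#101→#104→#102→#103: 7+3+5+23 = 38
Hub→#101→#104→#103→#102: 7+3+18+23 = 51
Hub→#102→#101→#103→#104: 3+8+15+18 = 44
Hub→#102→#101→#104→#103: 3+8+3+18 = 32
Hub→#102→#103→#101→#104: 3+23+15+3 = 44
Hub→#102→#103→#104→#101: 3+23+18+3 = 47
Hub→#102→#104→#101→#103: 3+5+3+15 = 26
Hub→#102→#104→#103→#101: 3+5+18+15 = 41
Hub→#103→#101→#102→#104: 22+15+8+5 = 50
Hub→#103→#101→#104→#102: 22+15+3+5 = 45
… (10 more)
The minimum is 26.
One shortest path: Hub → #102 → #104 → #101 → #103.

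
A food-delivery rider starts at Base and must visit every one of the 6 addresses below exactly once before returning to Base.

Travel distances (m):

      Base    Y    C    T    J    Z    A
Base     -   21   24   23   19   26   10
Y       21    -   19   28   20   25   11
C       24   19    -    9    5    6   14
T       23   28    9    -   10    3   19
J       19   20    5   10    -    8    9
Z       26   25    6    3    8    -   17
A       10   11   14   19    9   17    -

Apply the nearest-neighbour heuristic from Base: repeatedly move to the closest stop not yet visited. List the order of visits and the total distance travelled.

82 m along Base → A → J → C → Z → T → Y → Base.

From Base: distances to unvisited — A=10, J=19, Y=21, T=23, C=24, Z=26. Nearest is A (10).
From A: distances to unvisited — J=9, Y=11, C=14, Z=17, T=19. Nearest is J (9).
From J: distances to unvisited — C=5, Z=8, T=10, Y=20. Nearest is C (5).
From C: distances to unvisited — Z=6, T=9, Y=19. Nearest is Z (6).
From Z: distances to unvisited — T=3, Y=25. Nearest is T (3).
From T: distances to unvisited — Y=28. Nearest is Y (28).
Return Y→Base: 21.
Total = 10 + 9 + 5 + 6 + 3 + 28 + 21 = 82.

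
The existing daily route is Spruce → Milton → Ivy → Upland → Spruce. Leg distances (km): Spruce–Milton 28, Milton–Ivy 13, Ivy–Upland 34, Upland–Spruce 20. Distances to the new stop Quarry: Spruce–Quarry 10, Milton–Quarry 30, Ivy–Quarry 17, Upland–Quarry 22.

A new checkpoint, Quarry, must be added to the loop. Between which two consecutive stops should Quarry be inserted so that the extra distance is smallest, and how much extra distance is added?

Insertion cost between consecutive stops i–j is d(i,Quarry) + d(Quarry,j) − d(i,j):
  between Spruce and Milton: 10 + 30 − 28 = 12
  between Milton and Ivy: 30 + 17 − 13 = 34
  between Ivy and Upland: 17 + 22 − 34 = 5
  between Upland and Spruce: 22 + 10 − 20 = 12
Cheapest insertion is between Ivy and Upland, adding 5.
New total = 95 + 5 = 100.

Minimum extra distance: 5 km, inserting Quarry between Ivy and Upland.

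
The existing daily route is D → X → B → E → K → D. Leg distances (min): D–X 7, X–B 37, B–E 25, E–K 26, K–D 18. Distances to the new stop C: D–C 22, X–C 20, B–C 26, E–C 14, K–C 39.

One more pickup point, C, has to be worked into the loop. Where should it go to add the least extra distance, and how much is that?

Insertion cost between consecutive stops i–j is d(i,C) + d(C,j) − d(i,j):
  between D and X: 22 + 20 − 7 = 35
  between X and B: 20 + 26 − 37 = 9
  between B and E: 26 + 14 − 25 = 15
  between E and K: 14 + 39 − 26 = 27
  between K and D: 39 + 22 − 18 = 43
Cheapest insertion is between X and B, adding 9.
New total = 113 + 9 = 122.

Minimum extra distance: 9 min, inserting C between X and B.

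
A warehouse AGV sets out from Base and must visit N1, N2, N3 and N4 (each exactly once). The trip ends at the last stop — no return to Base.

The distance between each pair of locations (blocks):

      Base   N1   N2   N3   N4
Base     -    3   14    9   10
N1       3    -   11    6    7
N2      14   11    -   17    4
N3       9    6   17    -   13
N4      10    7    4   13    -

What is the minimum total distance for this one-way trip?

Shortest open route: 26 blocks.

There are 4! = 24 possible orderings.
Base → N1 → N2 → N3 → N4: 3+11+17+13 = 44
Base → N1 → N2 → N4 → N3: 3+11+4+13 = 31
Base → N1 → N3 → N2 → N4: 3+6+17+4 = 30
Base → N1 → N3 → N4 → N2: 3+6+13+4 = 26
Base → N1 → N4 → N2 → N3: 3+7+4+17 = 31
Base → N1 → N4 → N3 → N2: 3+7+13+17 = 40
Base → N2 → N1 → N3 → N4: 14+11+6+13 = 44
Base → N2 → N1 → N4 → N3: 14+11+7+13 = 45
Base → N2 → N3 → N1 → N4: 14+17+6+7 = 44
Base → N2 → N3 → N4 → N1: 14+17+13+7 = 51
Base → N2 → N4 → N1 → N3: 14+4+7+6 = 31
Base → N2 → N4 → N3 → N1: 14+4+13+6 = 37
Base → N3 → N1 → N2 → N4: 9+6+11+4 = 30
Base → N3 → N1 → N4 → N2: 9+6+7+4 = 26
… (10 more)
The minimum is 26.
One shortest path: Base → N1 → N3 → N4 → N2.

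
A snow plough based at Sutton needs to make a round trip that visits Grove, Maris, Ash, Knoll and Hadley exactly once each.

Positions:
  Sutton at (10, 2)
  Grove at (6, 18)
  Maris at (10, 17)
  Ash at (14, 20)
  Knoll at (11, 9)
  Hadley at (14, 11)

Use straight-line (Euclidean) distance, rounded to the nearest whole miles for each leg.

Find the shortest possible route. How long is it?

Minimum total distance: 45 miles.

Sutton→Grove→Maris→Ash→Knoll→Hadley→Sutton: 16+4+5+11+4+10 = 50
Sutton→Grove→Maris→Ash→Hadley→Knoll→Sutton: 16+4+5+9+4+7 = 45
Sutton→Grove→Maris→Knoll→Ash→Hadley→Sutton: 16+4+8+11+9+10 = 58
Sutton→Grove→Maris→Knoll→Hadley→Ash→Sutton: 16+4+8+4+9+18 = 59
Sutton→Grove→Maris→Hadley→Ash→Knoll→Sutton: 16+4+7+9+11+7 = 54
Sutton→Grove→Maris→Hadley→Knoll→Ash→Sutton: 16+4+7+4+11+18 = 60
Sutton→Grove→Ash→Maris→Knoll→Hadley→Sutton: 16+8+5+8+4+10 = 51
Sutton→Grove→Ash→Maris→Hadley→Knoll→Sutton: 16+8+5+7+4+7 = 47
Sutton→Grove→Ash→Knoll→Maris→Hadley→Sutton: 16+8+11+8+7+10 = 60
Sutton→Grove→Ash→Knoll→Hadley→Maris→Sutton: 16+8+11+4+7+15 = 61
Sutton→Grove→Ash→Hadley→Maris→Knoll→Sutton: 16+8+9+7+8+7 = 55
Sutton→Grove→Ash→Hadley→Knoll→Maris→Sutton: 16+8+9+4+8+15 = 60
Sutton→Grove→Knoll→Maris→Ash→Hadley→Sutton: 16+10+8+5+9+10 = 58
Sutton→Grove→Knoll→Maris→Hadley→Ash→Sutton: 16+10+8+7+9+18 = 68
… (46 more)
The minimum is 45.
One optimal route: Sutton → Grove → Maris → Ash → Hadley → Knoll → Sutton (or its reverse).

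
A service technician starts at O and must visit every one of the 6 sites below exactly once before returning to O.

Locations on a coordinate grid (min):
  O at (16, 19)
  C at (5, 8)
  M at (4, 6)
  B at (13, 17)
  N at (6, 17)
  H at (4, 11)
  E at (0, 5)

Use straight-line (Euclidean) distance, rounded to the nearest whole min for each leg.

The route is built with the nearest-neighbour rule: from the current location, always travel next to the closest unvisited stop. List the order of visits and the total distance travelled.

O → [B:4 / N:10 / H:14 / C:16 / M:18 / E:21] → B (4)
B → [N:7 / H:11 / C:12 / M:14 / E:18] → N (7)
N → [H:6 / C:9 / M:11 / E:13] → H (6)
H → [C:3 / M:5 / E:7] → C (3)
C → [M:2 / E:6] → M (2)
M → [E:4] → E (4)
Return E→O: 21.
Total = 4 + 7 + 6 + 3 + 2 + 4 + 21 = 47.

47 min along O → B → N → H → C → M → E → O.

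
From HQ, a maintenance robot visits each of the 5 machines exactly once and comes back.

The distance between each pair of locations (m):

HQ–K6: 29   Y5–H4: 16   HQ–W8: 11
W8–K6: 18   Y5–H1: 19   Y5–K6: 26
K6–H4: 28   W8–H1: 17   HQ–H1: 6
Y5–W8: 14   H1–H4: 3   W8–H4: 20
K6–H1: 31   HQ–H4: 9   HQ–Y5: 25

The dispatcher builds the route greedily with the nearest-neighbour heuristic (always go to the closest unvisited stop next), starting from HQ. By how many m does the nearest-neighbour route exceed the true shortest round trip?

Excess over optimum: 6 m.

HQ: H1=6, H4=9, W8=11, Y5=25, K6=29 ⇒ H1
H1: H4=3, W8=17, Y5=19, K6=31 ⇒ H4
H4: Y5=16, W8=20, K6=28 ⇒ Y5
Y5: W8=14, K6=26 ⇒ W8
W8: K6=18 ⇒ K6
NN route HQ → H1 → H4 → Y5 → W8 → K6 → HQ costs 86.
Optimal: HQ → W8 → K6 → Y5 → H4 → H1 → HQ costs 80 (by enumerating all 60 distinct tours).
Excess = 86 − 80 = 6.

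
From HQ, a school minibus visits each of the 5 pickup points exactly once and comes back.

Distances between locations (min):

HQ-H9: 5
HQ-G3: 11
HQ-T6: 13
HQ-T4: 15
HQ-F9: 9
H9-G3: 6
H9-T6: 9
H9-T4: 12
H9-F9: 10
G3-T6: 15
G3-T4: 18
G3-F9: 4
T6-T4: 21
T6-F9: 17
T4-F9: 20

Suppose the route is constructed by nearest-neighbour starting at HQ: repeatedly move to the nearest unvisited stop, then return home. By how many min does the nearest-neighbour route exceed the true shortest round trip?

HQ: H9=5, F9=9, G3=11, T6=13, T4=15 ⇒ H9
H9: G3=6, T6=9, F9=10, T4=12 ⇒ G3
G3: F9=4, T6=15, T4=18 ⇒ F9
F9: T6=17, T4=20 ⇒ T6
T6: T4=21 ⇒ T4
NN route HQ → H9 → G3 → F9 → T6 → T4 → HQ costs 68.
Optimal: HQ → T4 → H9 → T6 → G3 → F9 → HQ costs 64 (by enumerating all 60 distinct tours).
Excess = 68 − 64 = 4.

The nearest-neighbour route is 4 min longer than optimal.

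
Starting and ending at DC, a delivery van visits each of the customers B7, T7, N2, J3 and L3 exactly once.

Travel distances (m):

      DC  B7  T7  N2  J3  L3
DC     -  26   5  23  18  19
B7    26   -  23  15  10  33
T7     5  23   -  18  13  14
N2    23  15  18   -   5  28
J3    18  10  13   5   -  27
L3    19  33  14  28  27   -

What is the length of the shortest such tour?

With 5 stops there are 5!/2 = 60 distinct round trips (a route and its reverse cost the same).
DC-B7-T7-N2-J3-L3-DC: 26+23+18+5+27+19 = 118
DC-B7-T7-N2-L3-J3-DC: 26+23+18+28+27+18 = 140
DC-B7-T7-J3-N2-L3-DC: 26+23+13+5+28+19 = 114
DC-B7-T7-J3-L3-N2-DC: 26+23+13+27+28+23 = 140
DC-B7-T7-L3-N2-J3-DC: 26+23+14+28+5+18 = 114
DC-B7-T7-L3-J3-N2-DC: 26+23+14+27+5+23 = 118
DC-B7-N2-T7-J3-L3-DC: 26+15+18+13+27+19 = 118
DC-B7-N2-T7-L3-J3-DC: 26+15+18+14+27+18 = 118
DC-B7-N2-J3-T7-L3-DC: 26+15+5+13+14+19 = 92
DC-B7-N2-J3-L3-T7-DC: 26+15+5+27+14+5 = 92
DC-B7-N2-L3-T7-J3-DC: 26+15+28+14+13+18 = 114
DC-B7-N2-L3-J3-T7-DC: 26+15+28+27+13+5 = 114
DC-B7-J3-T7-N2-L3-DC: 26+10+13+18+28+19 = 114
DC-B7-J3-T7-L3-N2-DC: 26+10+13+14+28+23 = 114
… (46 more)
DC-B7-J3-N2-L3-T7-DC: 26+10+5+28+14+5 = 88  ← best
The minimum is 88.
One optimal route: DC → B7 → J3 → N2 → L3 → T7 → DC (or its reverse).

88 m — the shortest possible round trip.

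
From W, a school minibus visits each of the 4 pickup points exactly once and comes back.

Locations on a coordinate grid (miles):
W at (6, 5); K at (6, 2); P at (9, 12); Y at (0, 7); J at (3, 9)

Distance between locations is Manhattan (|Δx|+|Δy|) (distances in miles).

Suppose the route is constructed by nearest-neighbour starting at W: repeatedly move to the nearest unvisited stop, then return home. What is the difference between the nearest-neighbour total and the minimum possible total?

From W: K=3, J=7, Y=8, P=10 → choose K (3).
From K: J=10, Y=11, P=13 → choose J (10).
From J: Y=5, P=9 → choose Y (5).
From Y: P=14 → choose P (14).
NN route W → K → J → Y → P → W costs 42.
Optimal: W → K → P → J → Y → W costs 38 (by enumerating all 12 distinct tours).
Excess = 42 − 38 = 4.

The nearest-neighbour route is 4 miles longer than optimal.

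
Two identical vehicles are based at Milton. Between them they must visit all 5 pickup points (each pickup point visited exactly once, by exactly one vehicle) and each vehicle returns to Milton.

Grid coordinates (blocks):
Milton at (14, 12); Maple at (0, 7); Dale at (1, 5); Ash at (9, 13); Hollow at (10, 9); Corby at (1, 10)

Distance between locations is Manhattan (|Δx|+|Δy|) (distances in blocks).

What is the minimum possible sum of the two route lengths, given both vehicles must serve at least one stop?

Try each way of splitting the stops between the two vehicles (each non-empty) and, for each split, find the best tour for each vehicle:
  {Maple} + {Dale, Ash, Hollow, Corby}: 38 + 42 = 80
  {Dale} + {Maple, Ash, Hollow, Corby}: 40 + 40 = 80
  {Maple, Dale} + {Ash, Hollow, Corby}: 42 + 34 = 76
  {Ash} + {Maple, Dale, Hollow, Corby}: 12 + 42 = 54
  {Maple, Ash} + {Dale, Hollow, Corby}: 40 + 40 = 80
  {Dale, Ash} + {Maple, Hollow, Corby}: 42 + 38 = 80
  … (15 splits in total)
Best: vehicle 1 Milton → Ash → Milton = 12; vehicle 2 Milton → Hollow → Maple → Dale → Corby → Milton = 42; combined 54.

Minimum combined distance: 54 blocks.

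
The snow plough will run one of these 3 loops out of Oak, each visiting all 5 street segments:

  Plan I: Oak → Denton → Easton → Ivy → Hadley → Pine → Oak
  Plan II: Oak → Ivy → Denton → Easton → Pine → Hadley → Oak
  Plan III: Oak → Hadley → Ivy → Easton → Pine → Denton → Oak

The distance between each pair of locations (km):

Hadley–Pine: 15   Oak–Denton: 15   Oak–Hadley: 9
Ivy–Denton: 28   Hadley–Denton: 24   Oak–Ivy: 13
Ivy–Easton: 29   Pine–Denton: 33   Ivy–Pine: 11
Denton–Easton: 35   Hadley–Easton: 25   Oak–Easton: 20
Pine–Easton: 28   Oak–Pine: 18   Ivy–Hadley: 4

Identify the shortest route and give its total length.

Plan I: 15 + 35 + 29 + 4 + 15 + 18 = 116
Plan II: 13 + 28 + 35 + 28 + 15 + 9 = 128
Plan III: 9 + 4 + 29 + 28 + 33 + 15 = 118

116 km — Plan I is the shortest.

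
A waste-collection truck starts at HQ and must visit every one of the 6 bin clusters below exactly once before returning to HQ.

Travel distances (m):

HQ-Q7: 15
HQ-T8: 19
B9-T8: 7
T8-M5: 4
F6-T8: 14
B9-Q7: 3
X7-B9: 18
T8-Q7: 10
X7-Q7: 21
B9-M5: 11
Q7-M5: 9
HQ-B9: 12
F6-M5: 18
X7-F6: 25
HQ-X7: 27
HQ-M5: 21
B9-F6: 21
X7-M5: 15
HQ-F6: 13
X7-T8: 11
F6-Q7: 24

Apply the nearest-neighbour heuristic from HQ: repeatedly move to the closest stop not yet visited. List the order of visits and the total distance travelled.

At HQ the remaining stops are B9 12, F6 13, Q7 15, T8 19, M5 21, X7 27; go to B9.
At B9 the remaining stops are Q7 3, T8 7, M5 11, X7 18, F6 21; go to Q7.
At Q7 the remaining stops are M5 9, T8 10, X7 21, F6 24; go to M5.
At M5 the remaining stops are T8 4, X7 15, F6 18; go to T8.
At T8 the remaining stops are X7 11, F6 14; go to X7.
At X7 the remaining stops are F6 25; go to F6.
Return F6→HQ: 13.
Total = 12 + 3 + 9 + 4 + 11 + 25 + 13 = 77.

77 m along HQ → B9 → Q7 → M5 → T8 → X7 → F6 → HQ.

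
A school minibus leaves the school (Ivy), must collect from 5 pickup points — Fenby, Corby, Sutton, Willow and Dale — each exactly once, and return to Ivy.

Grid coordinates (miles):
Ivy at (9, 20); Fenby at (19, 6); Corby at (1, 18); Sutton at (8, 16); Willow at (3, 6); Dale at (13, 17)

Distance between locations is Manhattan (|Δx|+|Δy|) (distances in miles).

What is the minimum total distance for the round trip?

There are 60 distinct closed tours to check (reversals are equivalent).
Ivy - Fenby - Corby - Sutton - Willow - Dale - Ivy: 24+30+9+15+21+7 = 106
Ivy - Fenby - Corby - Sutton - Dale - Willow - Ivy: 24+30+9+6+21+20 = 110
Ivy - Fenby - Corby - Willow - Sutton - Dale - Ivy: 24+30+14+15+6+7 = 96
Ivy - Fenby - Corby - Willow - Dale - Sutton - Ivy: 24+30+14+21+6+5 = 100
Ivy - Fenby - Corby - Dale - Sutton - Willow - Ivy: 24+30+13+6+15+20 = 108
Ivy - Fenby - Corby - Dale - Willow - Sutton - Ivy: 24+30+13+21+15+5 = 108
Ivy - Fenby - Sutton - Corby - Willow - Dale - Ivy: 24+21+9+14+21+7 = 96
Ivy - Fenby - Sutton - Corby - Dale - Willow - Ivy: 24+21+9+13+21+20 = 108
Ivy - Fenby - Sutton - Willow - Corby - Dale - Ivy: 24+21+15+14+13+7 = 94
Ivy - Fenby - Sutton - Willow - Dale - Corby - Ivy: 24+21+15+21+13+10 = 104
Ivy - Fenby - Sutton - Dale - Corby - Willow - Ivy: 24+21+6+13+14+20 = 98
Ivy - Fenby - Sutton - Dale - Willow - Corby - Ivy: 24+21+6+21+14+10 = 96
Ivy - Fenby - Willow - Corby - Sutton - Dale - Ivy: 24+16+14+9+6+7 = 76
Ivy - Fenby - Willow - Corby - Dale - Sutton - Ivy: 24+16+14+13+6+5 = 78
… (46 more)
Ivy - Corby - Willow - Fenby - Dale - Sutton - Ivy: 10+14+16+17+6+5 = 68  ← best
The minimum is 68.
One optimal route: Ivy → Corby → Willow → Fenby → Dale → Sutton → Ivy (or its reverse).

Shortest round trip = 68 miles.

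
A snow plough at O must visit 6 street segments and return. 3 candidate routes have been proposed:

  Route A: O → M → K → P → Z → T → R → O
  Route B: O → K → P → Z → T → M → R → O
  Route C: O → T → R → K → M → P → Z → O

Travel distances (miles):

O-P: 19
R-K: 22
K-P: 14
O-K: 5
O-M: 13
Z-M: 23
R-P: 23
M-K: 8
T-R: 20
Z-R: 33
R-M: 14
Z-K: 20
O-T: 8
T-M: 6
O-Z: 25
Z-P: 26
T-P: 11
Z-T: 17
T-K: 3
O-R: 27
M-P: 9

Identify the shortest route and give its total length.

109 miles — Route B is the shortest.

Route A: 13 + 8 + 14 + 26 + 17 + 20 + 27 = 125
Route B: 5 + 14 + 26 + 17 + 6 + 14 + 27 = 109
Route C: 8 + 20 + 22 + 8 + 9 + 26 + 25 = 118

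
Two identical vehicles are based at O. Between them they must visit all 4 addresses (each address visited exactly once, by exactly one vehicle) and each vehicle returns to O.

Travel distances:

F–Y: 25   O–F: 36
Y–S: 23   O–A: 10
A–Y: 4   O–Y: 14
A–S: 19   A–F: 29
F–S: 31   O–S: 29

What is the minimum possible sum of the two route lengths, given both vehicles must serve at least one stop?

There are 2^3 − 1 = 7 ways to divide the 4 stops into two non-empty groups. For each, the best each vehicle can do is its own shortest tour through its group:
  {A} + {F, Y, S}: 20 + 99 = 119
  {F} + {A, Y, S}: 72 + 66 = 138
  {A, F} + {Y, S}: 75 + 66 = 141
  {Y} + {A, F, S}: 28 + 96 = 124
  {A, Y} + {F, S}: 28 + 96 = 124
  {F, Y} + {A, S}: 75 + 58 = 133
  … (7 splits in total)
Best: vehicle 1 O → A → O = 20; vehicle 2 O → Y → F → S → O = 99; combined 119.

119 — the smallest possible combined total.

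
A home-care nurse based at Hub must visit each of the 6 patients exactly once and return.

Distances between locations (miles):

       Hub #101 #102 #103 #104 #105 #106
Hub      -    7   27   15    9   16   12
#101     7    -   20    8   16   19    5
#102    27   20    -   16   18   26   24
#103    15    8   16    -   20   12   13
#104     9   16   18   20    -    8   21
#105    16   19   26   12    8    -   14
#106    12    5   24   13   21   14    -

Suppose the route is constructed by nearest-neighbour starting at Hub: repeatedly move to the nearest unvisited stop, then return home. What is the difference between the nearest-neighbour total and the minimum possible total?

Hub: #101=7, #104=9, #106=12, #103=15, #105=16, #102=27 ⇒ #101
#101: #106=5, #103=8, #104=16, #105=19, #102=20 ⇒ #106
#106: #103=13, #105=14, #104=21, #102=24 ⇒ #103
#103: #105=12, #102=16, #104=20 ⇒ #105
#105: #104=8, #102=26 ⇒ #104
#104: #102=18 ⇒ #102
NN route Hub → #101 → #106 → #103 → #105 → #104 → #102 → Hub costs 90.
Optimal: Hub → #101 → #106 → #102 → #103 → #105 → #104 → Hub costs 81 (by enumerating all 360 distinct tours).
Excess = 90 − 81 = 9.

9 miles longer than the optimal tour.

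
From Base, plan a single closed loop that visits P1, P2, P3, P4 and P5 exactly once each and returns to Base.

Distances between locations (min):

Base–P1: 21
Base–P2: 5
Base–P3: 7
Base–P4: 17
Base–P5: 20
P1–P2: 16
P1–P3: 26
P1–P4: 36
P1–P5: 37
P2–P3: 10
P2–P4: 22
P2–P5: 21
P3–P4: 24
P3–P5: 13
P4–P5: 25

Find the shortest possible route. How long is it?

Base-P1-P2-P3-P4-P5-Base: 21+16+10+24+25+20 = 116
Base-P1-P2-P3-P5-P4-Base: 21+16+10+13+25+17 = 102
Base-P1-P2-P4-P3-P5-Base: 21+16+22+24+13+20 = 116
Base-P1-P2-P4-P5-P3-Base: 21+16+22+25+13+7 = 104
Base-P1-P2-P5-P3-P4-Base: 21+16+21+13+24+17 = 112
Base-P1-P2-P5-P4-P3-Base: 21+16+21+25+24+7 = 114
Base-P1-P3-P2-P4-P5-Base: 21+26+10+22+25+20 = 124
Base-P1-P3-P2-P5-P4-Base: 21+26+10+21+25+17 = 120
Base-P1-P3-P4-P2-P5-Base: 21+26+24+22+21+20 = 134
Base-P1-P3-P4-P5-P2-Base: 21+26+24+25+21+5 = 122
Base-P1-P3-P5-P2-P4-Base: 21+26+13+21+22+17 = 120
Base-P1-P3-P5-P4-P2-Base: 21+26+13+25+22+5 = 112
Base-P1-P4-P2-P3-P5-Base: 21+36+22+10+13+20 = 122
Base-P1-P4-P2-P5-P3-Base: 21+36+22+21+13+7 = 120
… (46 more)
The minimum is 102.
One optimal route: Base → P1 → P2 → P3 → P5 → P4 → Base (or its reverse).

Minimum total distance: 102 min.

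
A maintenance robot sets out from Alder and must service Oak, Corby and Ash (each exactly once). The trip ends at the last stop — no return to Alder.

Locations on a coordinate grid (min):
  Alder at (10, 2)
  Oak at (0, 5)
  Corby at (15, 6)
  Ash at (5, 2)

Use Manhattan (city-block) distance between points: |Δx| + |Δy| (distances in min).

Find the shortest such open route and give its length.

There are 3! = 6 possible orderings.
Alder - Oak - Corby - Ash: 13+16+14 = 43
Alder - Oak - Ash - Corby: 13+8+14 = 35
Alder - Corby - Oak - Ash: 9+16+8 = 33
Alder - Corby - Ash - Oak: 9+14+8 = 31
Alder - Ash - Oak - Corby: 5+8+16 = 29
Alder - Ash - Corby - Oak: 5+14+16 = 35
The minimum is 29.
One shortest path: Alder → Ash → Oak → Corby.

Minimum one-way distance = 29 min.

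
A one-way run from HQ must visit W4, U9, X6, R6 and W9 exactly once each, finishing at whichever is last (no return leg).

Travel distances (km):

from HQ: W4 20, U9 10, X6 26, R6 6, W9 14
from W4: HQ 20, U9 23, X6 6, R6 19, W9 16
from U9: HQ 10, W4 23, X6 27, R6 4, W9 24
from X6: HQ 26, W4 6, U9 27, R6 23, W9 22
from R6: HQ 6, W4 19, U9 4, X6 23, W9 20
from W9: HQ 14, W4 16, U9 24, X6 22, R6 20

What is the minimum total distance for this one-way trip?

Minimum one-way distance = 56 km.

There are 5! = 120 possible orderings.
HQ→W4→U9→X6→R6→W9: 20+23+27+23+20 = 113
HQ→W4→U9→X6→W9→R6: 20+23+27+22+20 = 112
HQ→W4→U9→R6→X6→W9: 20+23+4+23+22 = 92
HQ→W4→U9→R6→W9→X6: 20+23+4+20+22 = 89
HQ→W4→U9→W9→X6→R6: 20+23+24+22+23 = 112
HQ→W4→U9→W9→R6→X6: 20+23+24+20+23 = 110
HQ→W4→X6→U9→R6→W9: 20+6+27+4+20 = 77
HQ→W4→X6→U9→W9→R6: 20+6+27+24+20 = 97
HQ→W4→X6→R6→U9→W9: 20+6+23+4+24 = 77
HQ→W4→X6→R6→W9→U9: 20+6+23+20+24 = 93
HQ→W4→X6→W9→U9→R6: 20+6+22+24+4 = 76
HQ→W4→X6→W9→R6→U9: 20+6+22+20+4 = 72
HQ→W4→R6→U9→X6→W9: 20+19+4+27+22 = 92
HQ→W4→R6→U9→W9→X6: 20+19+4+24+22 = 89
… (106 more)
HQ→U9→R6→W9→W4→X6: 10+4+20+16+6 = 56  ← best
The minimum is 56.
One shortest path: HQ → U9 → R6 → W9 → W4 → X6.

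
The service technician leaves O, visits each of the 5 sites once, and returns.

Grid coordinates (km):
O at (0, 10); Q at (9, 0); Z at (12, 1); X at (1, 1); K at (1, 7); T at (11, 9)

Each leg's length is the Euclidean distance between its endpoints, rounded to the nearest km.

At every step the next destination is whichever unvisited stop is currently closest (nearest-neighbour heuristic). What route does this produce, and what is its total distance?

Total distance 39 km via the nearest-neighbour route O → K → X → Q → Z → T → O.

From O: distances to unvisited — K=3, X=9, T=11, Q=13, Z=15. Nearest is K (3).
From K: distances to unvisited — X=6, T=10, Q=11, Z=13. Nearest is X (6).
From X: distances to unvisited — Q=8, Z=11, T=13. Nearest is Q (8).
From Q: distances to unvisited — Z=3, T=9. Nearest is Z (3).
From Z: distances to unvisited — T=8. Nearest is T (8).
Return T→O: 11.
Total = 3 + 6 + 8 + 3 + 8 + 11 = 39.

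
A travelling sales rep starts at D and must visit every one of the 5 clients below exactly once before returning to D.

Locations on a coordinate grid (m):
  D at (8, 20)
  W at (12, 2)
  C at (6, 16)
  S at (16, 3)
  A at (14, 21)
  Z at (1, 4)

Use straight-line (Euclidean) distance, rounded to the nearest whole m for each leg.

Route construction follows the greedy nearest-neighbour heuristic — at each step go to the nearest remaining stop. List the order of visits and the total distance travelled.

D → [C:4 / A:6 / Z:17 / W:18 / S:19] → C (4)
C → [A:9 / Z:13 / W:15 / S:16] → A (9)
A → [S:18 / W:19 / Z:21] → S (18)
S → [W:4 / Z:15] → W (4)
W → [Z:11] → Z (11)
Return Z→D: 17.
Total = 4 + 9 + 18 + 4 + 11 + 17 = 63.

Nearest-neighbour total = 63 m; route D → C → A → S → W → Z → D.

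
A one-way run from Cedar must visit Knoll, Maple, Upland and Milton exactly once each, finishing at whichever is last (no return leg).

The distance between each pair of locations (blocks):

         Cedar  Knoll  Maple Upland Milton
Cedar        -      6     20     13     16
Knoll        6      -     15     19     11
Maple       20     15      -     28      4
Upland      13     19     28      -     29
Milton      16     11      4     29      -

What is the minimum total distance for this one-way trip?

Minimum one-way distance = 47 blocks.

There are 4! = 24 possible orderings.
Cedar - Knoll - Maple - Upland - Milton: 6+15+28+29 = 78
Cedar - Knoll - Maple - Milton - Upland: 6+15+4+29 = 54
Cedar - Knoll - Upland - Maple - Milton: 6+19+28+4 = 57
Cedar - Knoll - Upland - Milton - Maple: 6+19+29+4 = 58
Cedar - Knoll - Milton - Maple - Upland: 6+11+4+28 = 49
Cedar - Knoll - Milton - Upland - Maple: 6+11+29+28 = 74
Cedar - Maple - Knoll - Upland - Milton: 20+15+19+29 = 83
Cedar - Maple - Knoll - Milton - Upland: 20+15+11+29 = 75
Cedar - Maple - Upland - Knoll - Milton: 20+28+19+11 = 78
Cedar - Maple - Upland - Milton - Knoll: 20+28+29+11 = 88
Cedar - Maple - Milton - Knoll - Upland: 20+4+11+19 = 54
Cedar - Maple - Milton - Upland - Knoll: 20+4+29+19 = 72
Cedar - Upland - Knoll - Maple - Milton: 13+19+15+4 = 51
Cedar - Upland - Knoll - Milton - Maple: 13+19+11+4 = 47
… (10 more)
The minimum is 47.
One shortest path: Cedar → Upland → Knoll → Milton → Maple.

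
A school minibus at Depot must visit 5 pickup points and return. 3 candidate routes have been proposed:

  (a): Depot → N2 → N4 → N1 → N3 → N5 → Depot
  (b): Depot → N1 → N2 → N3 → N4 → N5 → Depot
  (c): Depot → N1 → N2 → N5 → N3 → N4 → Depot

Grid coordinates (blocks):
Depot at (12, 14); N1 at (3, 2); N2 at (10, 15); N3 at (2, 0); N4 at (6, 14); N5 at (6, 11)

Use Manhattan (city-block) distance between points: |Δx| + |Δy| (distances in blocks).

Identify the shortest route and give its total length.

(a): 3 + 5 + 15 + 3 + 15 + 9 = 50
(b): 21 + 20 + 23 + 18 + 3 + 9 = 94
(c): 21 + 20 + 8 + 15 + 18 + 6 = 88

50 blocks — (a) is the shortest.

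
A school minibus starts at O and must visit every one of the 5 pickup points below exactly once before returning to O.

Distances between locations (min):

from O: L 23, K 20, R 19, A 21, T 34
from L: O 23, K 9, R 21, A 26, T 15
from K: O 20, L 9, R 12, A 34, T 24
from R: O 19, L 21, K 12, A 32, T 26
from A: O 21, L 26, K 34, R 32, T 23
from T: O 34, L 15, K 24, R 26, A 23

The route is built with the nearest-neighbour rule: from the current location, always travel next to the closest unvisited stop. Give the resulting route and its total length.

Nearest-neighbour total = 99 min; route O → R → K → L → T → A → O.

At O the remaining stops are R 19, K 20, A 21, L 23, T 34; go to R.
At R the remaining stops are K 12, L 21, T 26, A 32; go to K.
At K the remaining stops are L 9, T 24, A 34; go to L.
At L the remaining stops are T 15, A 26; go to T.
At T the remaining stops are A 23; go to A.
Return A→O: 21.
Total = 19 + 12 + 9 + 15 + 23 + 21 = 99.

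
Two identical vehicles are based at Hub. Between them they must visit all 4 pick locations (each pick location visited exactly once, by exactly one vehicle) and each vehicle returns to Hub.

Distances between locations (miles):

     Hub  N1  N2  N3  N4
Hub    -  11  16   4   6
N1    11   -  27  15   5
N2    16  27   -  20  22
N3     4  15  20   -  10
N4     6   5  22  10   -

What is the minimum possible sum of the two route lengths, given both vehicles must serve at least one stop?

Minimum combined distance: 62 miles.

Try each way of splitting the stops between the two vehicles (each non-empty) and, for each split, find the best tour for each vehicle:
  {N1} + {N2, N3, N4}: 22 + 52 = 74
  {N2} + {N1, N3, N4}: 32 + 30 = 62
  {N1, N2} + {N3, N4}: 54 + 20 = 74
  {N3} + {N1, N2, N4}: 8 + 54 = 62
  {N1, N3} + {N2, N4}: 30 + 44 = 74
  {N2, N3} + {N1, N4}: 40 + 22 = 62
  … (7 splits in total)
Best: vehicle 1 Hub → N2 → Hub = 32; vehicle 2 Hub → N1 → N4 → N3 → Hub = 30; combined 62.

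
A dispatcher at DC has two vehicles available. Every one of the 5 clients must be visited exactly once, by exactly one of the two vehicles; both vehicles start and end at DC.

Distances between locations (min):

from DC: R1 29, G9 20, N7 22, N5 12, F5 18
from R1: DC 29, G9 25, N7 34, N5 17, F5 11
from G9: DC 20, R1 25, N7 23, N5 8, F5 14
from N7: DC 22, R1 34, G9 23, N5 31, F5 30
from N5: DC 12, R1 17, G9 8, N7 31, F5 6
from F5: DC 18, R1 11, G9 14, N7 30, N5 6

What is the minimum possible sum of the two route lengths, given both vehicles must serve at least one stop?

Minimum combined distance: 118 min.

There are 2^4 − 1 = 15 ways to divide the 5 stops into two non-empty groups. For each, the best each vehicle can do is its own shortest tour through its group:
  {R1} + {G9, N7, N5, F5}: 58 + 77 = 135
  {G9} + {R1, N7, N5, F5}: 40 + 85 = 125
  {R1, G9} + {N7, N5, F5}: 74 + 70 = 144
  {N7} + {R1, G9, N5, F5}: 44 + 74 = 118
  {R1, N7} + {G9, N5, F5}: 85 + 52 = 137
  {G9, N7} + {R1, N5, F5}: 65 + 58 = 123
  … (15 splits in total)
Best: vehicle 1 DC → N7 → DC = 44; vehicle 2 DC → R1 → F5 → G9 → N5 → DC = 74; combined 118.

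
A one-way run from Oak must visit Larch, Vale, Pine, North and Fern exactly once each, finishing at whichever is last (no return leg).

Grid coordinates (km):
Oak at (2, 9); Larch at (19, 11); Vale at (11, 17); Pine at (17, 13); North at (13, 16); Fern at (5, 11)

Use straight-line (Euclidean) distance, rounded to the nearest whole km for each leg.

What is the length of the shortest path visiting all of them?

There are 5! = 120 possible orderings.
Oak→Larch→Vale→Pine→North→Fern: 17+10+7+5+9 = 48
Oak→Larch→Vale→Pine→Fern→North: 17+10+7+12+9 = 55
Oak→Larch→Vale→North→Pine→Fern: 17+10+2+5+12 = 46
Oak→Larch→Vale→North→Fern→Pine: 17+10+2+9+12 = 50
Oak→Larch→Vale→Fern→Pine→North: 17+10+8+12+5 = 52
Oak→Larch→Vale→Fern→North→Pine: 17+10+8+9+5 = 49
Oak→Larch→Pine→Vale→North→Fern: 17+3+7+2+9 = 38
Oak→Larch→Pine→Vale→Fern→North: 17+3+7+8+9 = 44
Oak→Larch→Pine→North→Vale→Fern: 17+3+5+2+8 = 35
Oak→Larch→Pine→North→Fern→Vale: 17+3+5+9+8 = 42
Oak→Larch→Pine→Fern→Vale→North: 17+3+12+8+2 = 42
Oak→Larch→Pine→Fern→North→Vale: 17+3+12+9+2 = 43
Oak→Larch→North→Vale→Pine→Fern: 17+8+2+7+12 = 46
Oak→Larch→North→Vale→Fern→Pine: 17+8+2+8+12 = 47
… (106 more)
Oak→Fern→Vale→North→Pine→Larch: 4+8+2+5+3 = 22  ← best
The minimum is 22.
One shortest path: Oak → Fern → Vale → North → Pine → Larch.

Shortest open route: 22 km.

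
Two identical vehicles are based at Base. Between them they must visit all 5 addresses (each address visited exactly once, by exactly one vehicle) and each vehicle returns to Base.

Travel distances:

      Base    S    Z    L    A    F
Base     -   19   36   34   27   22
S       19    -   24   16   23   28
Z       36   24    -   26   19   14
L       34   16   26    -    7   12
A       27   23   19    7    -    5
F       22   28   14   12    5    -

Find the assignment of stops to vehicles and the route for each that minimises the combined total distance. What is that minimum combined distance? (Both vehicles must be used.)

134 — the smallest possible combined total.

Try each way of splitting the stops between the two vehicles (each non-empty) and, for each split, find the best tour for each vehicle:
  {S} + {Z, L, A, F}: 38 + 96 = 134
  {Z} + {S, L, A, F}: 72 + 69 = 141
  {S, Z} + {L, A, F}: 79 + 68 = 147
  {L} + {S, Z, A, F}: 68 + 89 = 157
  {S, L} + {Z, A, F}: 69 + 82 = 151
  {Z, L} + {S, A, F}: 96 + 69 = 165
  … (15 splits in total)
Best: vehicle 1 Base → S → Base = 38; vehicle 2 Base → Z → L → A → F → Base = 96; combined 134.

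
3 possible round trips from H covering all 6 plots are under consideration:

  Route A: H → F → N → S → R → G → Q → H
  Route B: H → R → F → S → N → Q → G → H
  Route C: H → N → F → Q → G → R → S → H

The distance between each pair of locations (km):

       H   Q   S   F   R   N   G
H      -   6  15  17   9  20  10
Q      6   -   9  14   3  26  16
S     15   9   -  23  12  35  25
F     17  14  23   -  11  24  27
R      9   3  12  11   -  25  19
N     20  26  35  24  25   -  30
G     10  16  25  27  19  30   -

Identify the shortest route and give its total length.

Shortest is Route C, total 120 km.

Route A: 17 + 24 + 35 + 12 + 19 + 16 + 6 = 129
Route B: 9 + 11 + 23 + 35 + 26 + 16 + 10 = 130
Route C: 20 + 24 + 14 + 16 + 19 + 12 + 15 = 120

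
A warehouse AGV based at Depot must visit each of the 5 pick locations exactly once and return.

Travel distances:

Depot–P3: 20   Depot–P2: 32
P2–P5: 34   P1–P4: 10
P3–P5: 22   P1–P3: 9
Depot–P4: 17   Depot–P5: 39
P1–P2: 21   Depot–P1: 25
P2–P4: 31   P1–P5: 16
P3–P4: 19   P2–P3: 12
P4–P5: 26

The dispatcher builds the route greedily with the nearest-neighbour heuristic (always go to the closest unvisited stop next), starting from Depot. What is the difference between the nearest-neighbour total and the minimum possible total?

Excess over optimum: 12.

From Depot: P4=17, P3=20, P1=25, P2=32, P5=39 → choose P4 (17).
From P4: P1=10, P3=19, P5=26, P2=31 → choose P1 (10).
From P1: P3=9, P5=16, P2=21 → choose P3 (9).
From P3: P2=12, P5=22 → choose P2 (12).
From P2: P5=34 → choose P5 (34).
NN route Depot → P4 → P1 → P3 → P2 → P5 → Depot costs 121.
Optimal: Depot → P2 → P3 → P5 → P1 → P4 → Depot costs 109 (by enumerating all 60 distinct tours).
Excess = 121 − 109 = 12.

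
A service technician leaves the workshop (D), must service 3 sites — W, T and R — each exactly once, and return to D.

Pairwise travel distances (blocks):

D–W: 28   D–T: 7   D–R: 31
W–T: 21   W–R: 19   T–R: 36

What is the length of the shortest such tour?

There are 3 distinct closed tours to check (reversals are equivalent).
D-W-T-R-D: 28+21+36+31 = 116
D-W-R-T-D: 28+19+36+7 = 90
D-T-W-R-D: 7+21+19+31 = 78
The minimum is 78.
One optimal route: D → T → W → R → D (or its reverse).

78 blocks — the shortest possible round trip.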